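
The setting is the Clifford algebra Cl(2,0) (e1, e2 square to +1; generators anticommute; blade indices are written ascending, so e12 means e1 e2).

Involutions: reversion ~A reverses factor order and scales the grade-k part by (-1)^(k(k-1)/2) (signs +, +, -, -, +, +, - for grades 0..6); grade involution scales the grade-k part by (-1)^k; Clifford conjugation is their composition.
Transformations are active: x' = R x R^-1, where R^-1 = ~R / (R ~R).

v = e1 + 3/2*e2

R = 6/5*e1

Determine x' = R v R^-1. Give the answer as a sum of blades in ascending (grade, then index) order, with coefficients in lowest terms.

~R = 6/5*e1, and R ~R = 36/25, so R^-1 = ~R / (36/25).
R v = 6/5 + 9/5*e12
Answer: e1 - 3/2*e2


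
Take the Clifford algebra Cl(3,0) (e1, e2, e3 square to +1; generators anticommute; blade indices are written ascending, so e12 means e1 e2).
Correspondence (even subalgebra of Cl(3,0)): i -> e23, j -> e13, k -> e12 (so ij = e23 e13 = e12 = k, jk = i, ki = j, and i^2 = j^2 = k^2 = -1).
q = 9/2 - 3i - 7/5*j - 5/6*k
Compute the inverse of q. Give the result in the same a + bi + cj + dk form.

In blades: q = 9/2 - 5/6*e12 - 7/5*e13 - 3*e23.
With qbar = 9/2 + 5/6*e12 + 7/5*e13 + 3*e23 (scalar fixed, mapped units negated), q qbar = 14357/450 (the sum of squared coefficients), so q^-1 = qbar / (14357/450) = 2025/14357 + 375/14357*e12 + 90/2051*e13 + 1350/14357*e23; translating back:
Answer: 2025/14357 + 1350/14357*i + 90/2051*j + 375/14357*k


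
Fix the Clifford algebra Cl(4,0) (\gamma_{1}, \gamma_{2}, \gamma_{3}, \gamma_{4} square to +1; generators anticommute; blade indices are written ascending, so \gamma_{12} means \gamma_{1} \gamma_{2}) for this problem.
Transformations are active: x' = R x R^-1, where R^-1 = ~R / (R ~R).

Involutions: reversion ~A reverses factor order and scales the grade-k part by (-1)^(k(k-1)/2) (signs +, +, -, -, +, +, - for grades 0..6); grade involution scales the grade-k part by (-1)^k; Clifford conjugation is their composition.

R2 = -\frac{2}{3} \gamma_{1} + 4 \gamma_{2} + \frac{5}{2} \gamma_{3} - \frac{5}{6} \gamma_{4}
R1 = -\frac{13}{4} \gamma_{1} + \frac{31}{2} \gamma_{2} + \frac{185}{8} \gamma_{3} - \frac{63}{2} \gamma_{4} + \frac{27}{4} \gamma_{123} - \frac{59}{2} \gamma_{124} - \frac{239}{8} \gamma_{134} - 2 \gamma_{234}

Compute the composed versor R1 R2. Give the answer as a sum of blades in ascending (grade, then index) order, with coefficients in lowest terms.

Distribute over the terms of R2 (each basis-blade product reordered to ascending indices, repeated generators contracted through their squares):
R1 (-\frac{2}{3} \gamma_{1}) = \frac{13}{6} + \frac{31}{3} \gamma_{12} + \frac{185}{12} \gamma_{13} - 21 \gamma_{14} - \frac{9}{2} \gamma_{23} + \frac{59}{3} \gamma_{24} + \frac{239}{12} \gamma_{34} - \frac{4}{3} \gamma_{1234}
R1 (4 \gamma_{2}) = 62 - 13 \gamma_{12} - 27 \gamma_{13} + 118 \gamma_{14} - \frac{185}{2} \gamma_{23} + 126 \gamma_{24} - 8 \gamma_{34} - \frac{239}{2} \gamma_{1234}
R1 (\frac{5}{2} \gamma_{3}) = \frac{925}{16} + \frac{135}{8} \gamma_{12} - \frac{65}{8} \gamma_{13} + \frac{1195}{16} \gamma_{14} + \frac{155}{4} \gamma_{23} + 5 \gamma_{24} + \frac{315}{4} \gamma_{34} + \frac{295}{4} \gamma_{1234}
R1 (-\frac{5}{6} \gamma_{4}) = \frac{105}{4} + \frac{295}{12} \gamma_{12} + \frac{1195}{48} \gamma_{13} + \frac{65}{24} \gamma_{14} + \frac{5}{3} \gamma_{23} - \frac{155}{12} \gamma_{24} - \frac{925}{48} \gamma_{34} - \frac{45}{8} \gamma_{1234}
Summing the partial products and collecting blades:
Answer: \frac{7115}{48} + \frac{931}{24} \gamma_{12} + \frac{83}{16} \gamma_{13} + \frac{8371}{48} \gamma_{14} - \frac{679}{12} \gamma_{23} + \frac{551}{4} \gamma_{24} + \frac{3427}{48} \gamma_{34} - \frac{1265}{24} \gamma_{1234}


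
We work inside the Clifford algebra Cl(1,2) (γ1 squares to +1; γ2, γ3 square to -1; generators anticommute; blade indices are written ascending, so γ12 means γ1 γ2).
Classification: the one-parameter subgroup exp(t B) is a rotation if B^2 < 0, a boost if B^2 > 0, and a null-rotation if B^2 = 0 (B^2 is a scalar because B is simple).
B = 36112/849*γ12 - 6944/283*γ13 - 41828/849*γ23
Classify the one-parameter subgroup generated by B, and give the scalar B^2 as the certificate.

B^2 term by term: the squares give (36112/849)^2*(γ12)^2 + (-6944/283)^2*(γ13)^2 + (-41828/849)^2*(γ23)^2 = 1304076544/720801*(+1) + 48219136/80089*(+1) + 1749581584/720801*(-1) = -16 (each basis 2-blade squares to minus the product of its generators' squares); cross terms between blades sharing an index anticommute and cancel. So B^2 = -16.
Answer: rotation, certificate B^2 = -16. B^2 = -16 is basis-independent, so its sign is the whole story.


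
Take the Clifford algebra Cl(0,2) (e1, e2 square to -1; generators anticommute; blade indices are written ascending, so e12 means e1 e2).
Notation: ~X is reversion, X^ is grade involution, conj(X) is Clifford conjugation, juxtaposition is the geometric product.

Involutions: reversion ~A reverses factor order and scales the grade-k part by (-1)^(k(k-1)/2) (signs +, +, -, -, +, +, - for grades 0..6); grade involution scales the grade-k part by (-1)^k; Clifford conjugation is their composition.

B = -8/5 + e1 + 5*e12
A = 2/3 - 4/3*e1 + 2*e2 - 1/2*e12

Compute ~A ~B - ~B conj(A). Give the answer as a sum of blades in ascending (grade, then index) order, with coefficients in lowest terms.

first term: 83/30 - 36/5*e1 - 281/30*e2 - 92/15*e12
second term: 1/10 - 172/15*e1 - 119/30*e2 - 92/15*e12
Answer: 8/3 + 64/15*e1 - 27/5*e2


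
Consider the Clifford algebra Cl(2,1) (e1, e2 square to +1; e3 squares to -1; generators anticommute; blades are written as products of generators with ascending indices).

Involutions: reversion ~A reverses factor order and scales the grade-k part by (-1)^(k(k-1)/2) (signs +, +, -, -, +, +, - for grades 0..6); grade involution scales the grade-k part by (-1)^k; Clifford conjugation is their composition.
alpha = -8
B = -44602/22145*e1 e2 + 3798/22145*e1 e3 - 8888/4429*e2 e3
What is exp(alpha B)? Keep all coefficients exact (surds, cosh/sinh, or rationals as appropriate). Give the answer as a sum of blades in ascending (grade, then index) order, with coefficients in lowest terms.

B^2 term by term: the squares give (-44602/22145)^2*(e1 e2)^2 + (3798/22145)^2*(e1 e3)^2 + (-8888/4429)^2*(e2 e3)^2 = 1989338404/490401025*(-1) + 14424804/490401025*(+1) + 78996544/19616041*(+1) = 0 (each basis 2-blade squares to minus the product of its generators' squares); cross terms between blades sharing an index anticommute and cancel. So B^2 = 0.
B^2 = 0, hence only two terms survive: exp(alpha B) = 1 + alpha B (parabolic case).
Answer: 1 + 356816/22145*e1 e2 - 30384/22145*e1 e3 + 71104/4429*e2 e3


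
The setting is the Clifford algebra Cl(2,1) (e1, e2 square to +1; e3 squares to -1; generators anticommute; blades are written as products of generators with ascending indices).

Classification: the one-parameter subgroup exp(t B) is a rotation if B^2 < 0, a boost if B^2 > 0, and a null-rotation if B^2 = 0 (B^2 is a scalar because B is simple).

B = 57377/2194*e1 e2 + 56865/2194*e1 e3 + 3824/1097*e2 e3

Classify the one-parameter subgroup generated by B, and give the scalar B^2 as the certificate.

B^2 term by term: the squares give (57377/2194)^2*(e1 e2)^2 + (56865/2194)^2*(e1 e3)^2 + (3824/1097)^2*(e2 e3)^2 = 3292120129/4813636*(-1) + 3233628225/4813636*(+1) + 14622976/1203409*(+1) = 0 (each basis 2-blade squares to minus the product of its generators' squares); cross terms between blades sharing an index anticommute and cancel. So B^2 = 0.
Answer: null-rotation, certificate B^2 = 0. Certificate logic: 0 is a conjugation-invariant scalar, so its sign fixes rotation versus boost versus null-rotation outright.


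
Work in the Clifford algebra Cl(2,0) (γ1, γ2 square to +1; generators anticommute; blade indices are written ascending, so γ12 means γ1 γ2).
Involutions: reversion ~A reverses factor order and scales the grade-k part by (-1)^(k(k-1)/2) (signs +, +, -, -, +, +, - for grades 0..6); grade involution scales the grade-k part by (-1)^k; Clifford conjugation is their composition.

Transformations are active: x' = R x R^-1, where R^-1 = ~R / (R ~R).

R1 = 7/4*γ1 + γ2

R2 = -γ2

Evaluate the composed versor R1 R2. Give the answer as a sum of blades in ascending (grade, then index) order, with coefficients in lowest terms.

Distribute over the terms of R2 (each basis-blade product reordered to ascending indices, repeated generators contracted through their squares):
R1 (-γ2) = -1 - 7/4*γ12
Answer: -1 - 7/4*γ12


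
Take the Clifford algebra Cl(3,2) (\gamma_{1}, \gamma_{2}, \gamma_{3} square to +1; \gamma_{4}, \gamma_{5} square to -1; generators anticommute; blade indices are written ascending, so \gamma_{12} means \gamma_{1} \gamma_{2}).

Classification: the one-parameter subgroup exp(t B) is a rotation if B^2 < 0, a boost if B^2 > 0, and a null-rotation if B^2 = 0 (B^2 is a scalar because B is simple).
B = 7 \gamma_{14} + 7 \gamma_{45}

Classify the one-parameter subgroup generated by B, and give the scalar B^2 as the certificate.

B^2 term by term: the squares give (7)^2*(\gamma_{14})^2 + (7)^2*(\gamma_{45})^2 = 49*(+1) + 49*(-1) = 0 (each basis 2-blade squares to minus the product of its generators' squares); cross terms between blades sharing an index anticommute and cancel. So B^2 = 0.
Answer: null-rotation, certificate B^2 = 0. Note: conjugating B changes its blade decomposition but never the scalar B^2 = 0, whose sign settles the classification.


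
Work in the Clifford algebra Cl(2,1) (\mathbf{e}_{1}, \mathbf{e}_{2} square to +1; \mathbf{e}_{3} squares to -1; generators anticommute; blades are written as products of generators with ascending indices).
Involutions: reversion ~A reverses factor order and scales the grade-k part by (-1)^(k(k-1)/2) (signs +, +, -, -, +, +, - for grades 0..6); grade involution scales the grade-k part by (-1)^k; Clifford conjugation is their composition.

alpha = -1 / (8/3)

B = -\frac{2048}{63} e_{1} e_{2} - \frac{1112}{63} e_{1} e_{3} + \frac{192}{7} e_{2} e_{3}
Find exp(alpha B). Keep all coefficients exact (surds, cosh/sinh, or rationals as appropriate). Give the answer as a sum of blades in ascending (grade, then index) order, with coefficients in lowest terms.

B^2 term by term: the squares give (-\frac{2048}{63})^2*(e_{1} e_{2})^2 + (-\frac{1112}{63})^2*(e_{1} e_{3})^2 + (\frac{192}{7})^2*(e_{2} e_{3})^2 = \frac{4194304}{3969}*(-1) + \frac{1236544}{3969}*(+1) + \frac{36864}{49}*(+1) = \frac{64}{9} (each basis 2-blade squares to minus the product of its generators' squares); cross terms between blades sharing an index anticommute and cancel. So B^2 = \frac{64}{9}.
B^2 = \frac{64}{9} — since the square is positive, the closed form is hyperbolic: l = \frac{8}{3}, alpha*l = -1, so exp(alpha B) = cosh(-1) + (sinh(-1)/(\frac{8}{3}))*B = \cosh{\left(1 \right)} + (- \frac{3 \sinh{\left(1 \right)}}{8})*B.
Answer: \cosh{\left(1 \right)} + \frac{256 \sinh{\left(1 \right)}}{21} e_{1} e_{2} + \frac{139 \sinh{\left(1 \right)}}{21} e_{1} e_{3} - \frac{72 \sinh{\left(1 \right)}}{7} e_{2} e_{3}


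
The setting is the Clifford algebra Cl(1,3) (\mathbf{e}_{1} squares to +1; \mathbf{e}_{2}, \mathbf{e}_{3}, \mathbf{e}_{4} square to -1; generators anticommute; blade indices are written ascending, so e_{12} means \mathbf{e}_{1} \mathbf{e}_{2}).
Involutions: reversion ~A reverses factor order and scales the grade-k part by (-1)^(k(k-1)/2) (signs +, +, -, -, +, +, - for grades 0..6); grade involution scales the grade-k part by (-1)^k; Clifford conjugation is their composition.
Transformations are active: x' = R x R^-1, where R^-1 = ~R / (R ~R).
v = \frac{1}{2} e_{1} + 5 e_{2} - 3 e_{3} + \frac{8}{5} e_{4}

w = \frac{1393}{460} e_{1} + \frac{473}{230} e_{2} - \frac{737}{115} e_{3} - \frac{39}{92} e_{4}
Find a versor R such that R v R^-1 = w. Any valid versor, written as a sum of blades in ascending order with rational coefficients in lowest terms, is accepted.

A norm check does it: q(v) = q(w) = -\frac{3631}{100}, hence R = v + w = \frac{1623}{460} e_{1} + \frac{1623}{230} e_{2} - \frac{1082}{115} e_{3} + \frac{541}{460} e_{4} realises the map — parallel part kept, (v - w)/2 negated, v carried to w.
Answer: \frac{1623}{460} e_{1} + \frac{1623}{230} e_{2} - \frac{1082}{115} e_{3} + \frac{541}{460} e_{4}


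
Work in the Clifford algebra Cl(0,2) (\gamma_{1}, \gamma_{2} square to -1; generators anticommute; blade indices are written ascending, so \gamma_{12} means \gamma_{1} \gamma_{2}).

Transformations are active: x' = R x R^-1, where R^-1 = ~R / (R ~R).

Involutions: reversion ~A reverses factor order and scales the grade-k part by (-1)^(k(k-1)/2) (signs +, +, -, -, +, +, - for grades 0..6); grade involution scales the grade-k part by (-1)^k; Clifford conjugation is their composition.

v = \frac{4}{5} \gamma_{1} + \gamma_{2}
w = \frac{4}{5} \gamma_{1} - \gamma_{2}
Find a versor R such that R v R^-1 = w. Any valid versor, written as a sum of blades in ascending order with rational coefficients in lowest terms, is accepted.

Here q(v) = q(w) = -\frac{41}{25}; the classical choice R = v + w = \frac{8}{5} \gamma_{1} then realises v -> w under the sandwich.
Answer: \frac{8}{5} \gamma_{1}


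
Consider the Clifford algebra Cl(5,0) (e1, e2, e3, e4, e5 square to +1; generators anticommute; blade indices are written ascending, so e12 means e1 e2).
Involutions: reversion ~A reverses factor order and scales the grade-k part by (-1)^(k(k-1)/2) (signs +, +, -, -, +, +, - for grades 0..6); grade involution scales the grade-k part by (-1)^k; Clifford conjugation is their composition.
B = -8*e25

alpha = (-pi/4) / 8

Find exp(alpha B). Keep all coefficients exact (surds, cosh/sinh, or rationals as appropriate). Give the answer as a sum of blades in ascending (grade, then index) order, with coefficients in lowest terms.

B^2 = (-8)^2*(e25)^2 = 64*(-1) = -64 (a basis 2-blade squares to minus the product of its generators' squares).
B^2 = -64 — a negative square means the series sums to a rotation: l = 8, alpha*l = -pi/4, so exp(alpha B) = cos(-pi/4) + (sin(-pi/4)/8)*B = sqrt(2)/2 + (-sqrt(2)/16)*B.
Answer: sqrt(2)/2 + sqrt(2)/2*e25


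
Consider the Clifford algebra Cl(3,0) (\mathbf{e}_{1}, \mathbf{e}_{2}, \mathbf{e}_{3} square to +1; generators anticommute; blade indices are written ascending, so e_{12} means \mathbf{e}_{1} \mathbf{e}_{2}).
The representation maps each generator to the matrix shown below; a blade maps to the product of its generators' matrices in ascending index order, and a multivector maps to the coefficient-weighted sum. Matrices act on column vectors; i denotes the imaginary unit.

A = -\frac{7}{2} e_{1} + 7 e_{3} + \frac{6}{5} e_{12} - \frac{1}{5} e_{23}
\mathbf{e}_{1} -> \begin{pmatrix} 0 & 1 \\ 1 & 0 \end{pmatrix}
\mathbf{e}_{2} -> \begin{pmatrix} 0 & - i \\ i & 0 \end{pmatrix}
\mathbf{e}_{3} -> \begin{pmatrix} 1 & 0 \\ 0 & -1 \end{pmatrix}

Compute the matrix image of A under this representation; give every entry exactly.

Bivector images (products of the table entries): rho(e_{12}) = rho(\mathbf{e}_{1})rho(\mathbf{e}_{2}) = \begin{pmatrix} i & 0 \\ 0 & - i \end{pmatrix}; rho(e_{23}) = rho(\mathbf{e}_{2})rho(\mathbf{e}_{3}) = \begin{pmatrix} 0 & i \\ i & 0 \end{pmatrix}.
M = (-\frac{7}{2})*rho(e_{1}) + (7)*rho(e_{3}) + (\frac{6}{5})*rho(e_{12}) + (-\frac{1}{5})*rho(e_{23}), summed entrywise:
Answer: \begin{pmatrix} 7 + \frac{6 i}{5} & - \frac{7}{2} - \frac{i}{5} \\ - \frac{7}{2} - \frac{i}{5} & -7 - \frac{6 i}{5} \end{pmatrix}


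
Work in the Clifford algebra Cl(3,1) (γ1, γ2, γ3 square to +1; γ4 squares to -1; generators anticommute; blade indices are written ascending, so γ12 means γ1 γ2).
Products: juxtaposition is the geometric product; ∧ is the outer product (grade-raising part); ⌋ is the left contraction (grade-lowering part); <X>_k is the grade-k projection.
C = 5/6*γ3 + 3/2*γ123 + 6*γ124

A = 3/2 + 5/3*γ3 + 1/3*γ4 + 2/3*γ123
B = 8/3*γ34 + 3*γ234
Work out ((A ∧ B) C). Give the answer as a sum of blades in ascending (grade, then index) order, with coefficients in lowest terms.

step 1: 4*γ34 + 9/2*γ234
step 2: -10/3*γ4 + 27*γ13 + 27/4*γ14 - 15/4*γ24 - 24*γ123 - 6*γ124
Answer: -10/3*γ4 + 27*γ13 + 27/4*γ14 - 15/4*γ24 - 24*γ123 - 6*γ124


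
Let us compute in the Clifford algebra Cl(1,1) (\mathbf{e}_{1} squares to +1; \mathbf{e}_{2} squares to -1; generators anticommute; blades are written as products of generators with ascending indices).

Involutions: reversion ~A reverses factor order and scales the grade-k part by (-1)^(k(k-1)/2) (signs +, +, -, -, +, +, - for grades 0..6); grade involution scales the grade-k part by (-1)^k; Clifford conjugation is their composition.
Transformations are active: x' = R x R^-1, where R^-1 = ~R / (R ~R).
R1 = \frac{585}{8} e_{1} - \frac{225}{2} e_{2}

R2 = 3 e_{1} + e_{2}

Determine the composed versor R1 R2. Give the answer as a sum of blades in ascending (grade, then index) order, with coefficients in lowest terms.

Distribute over the terms of R1 (each basis-blade product reordered to ascending indices, repeated generators contracted through their squares):
(\frac{585}{8} e_{1}) R2 = \frac{1755}{8} + \frac{585}{8} e_{1} e_{2}
(-\frac{225}{2} e_{2}) R2 = \frac{225}{2} + \frac{675}{2} e_{1} e_{2}
Summing the partial products and collecting blades:
Answer: \frac{2655}{8} + \frac{3285}{8} e_{1} e_{2}


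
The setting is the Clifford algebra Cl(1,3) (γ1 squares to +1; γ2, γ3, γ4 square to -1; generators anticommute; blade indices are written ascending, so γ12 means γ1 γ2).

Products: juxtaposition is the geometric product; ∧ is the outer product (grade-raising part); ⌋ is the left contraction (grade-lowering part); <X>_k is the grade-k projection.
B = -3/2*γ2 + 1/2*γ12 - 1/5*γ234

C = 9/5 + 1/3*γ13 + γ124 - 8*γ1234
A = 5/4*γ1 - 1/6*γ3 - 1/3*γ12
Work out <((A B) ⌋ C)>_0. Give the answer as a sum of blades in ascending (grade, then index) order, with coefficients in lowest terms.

step 1: -1/6 - 1/2*γ1 + 5/8*γ2 - 15/8*γ12 - 1/4*γ23 + 1/30*γ24 - 1/12*γ123 - 1/15*γ134 - 1/4*γ1234
step 2: -23/10 - 1/30*γ1 - 8/15*γ2 - 1/6*γ3 - 61/24*γ4 - 29/90*γ13 - 11/8*γ14 - 1/2*γ24 + 15*γ34 - 1/6*γ124 - 5*γ134 + 4*γ234 + 4/3*γ1234
step 3: -23/10
Answer: -23/10


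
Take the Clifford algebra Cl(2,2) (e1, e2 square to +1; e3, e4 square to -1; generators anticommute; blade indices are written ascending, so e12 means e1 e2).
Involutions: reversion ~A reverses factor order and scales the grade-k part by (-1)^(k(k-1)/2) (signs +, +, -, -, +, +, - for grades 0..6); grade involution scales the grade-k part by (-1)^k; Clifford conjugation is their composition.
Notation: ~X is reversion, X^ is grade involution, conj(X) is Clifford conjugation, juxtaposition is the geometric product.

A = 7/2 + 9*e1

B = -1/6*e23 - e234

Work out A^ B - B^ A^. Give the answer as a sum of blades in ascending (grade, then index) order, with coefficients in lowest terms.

first term: -7/12*e23 + 3/2*e123 - 7/2*e234 + 9*e1234
second term: -7/12*e23 + 3/2*e123 + 7/2*e234 + 9*e1234
Answer: -7*e234


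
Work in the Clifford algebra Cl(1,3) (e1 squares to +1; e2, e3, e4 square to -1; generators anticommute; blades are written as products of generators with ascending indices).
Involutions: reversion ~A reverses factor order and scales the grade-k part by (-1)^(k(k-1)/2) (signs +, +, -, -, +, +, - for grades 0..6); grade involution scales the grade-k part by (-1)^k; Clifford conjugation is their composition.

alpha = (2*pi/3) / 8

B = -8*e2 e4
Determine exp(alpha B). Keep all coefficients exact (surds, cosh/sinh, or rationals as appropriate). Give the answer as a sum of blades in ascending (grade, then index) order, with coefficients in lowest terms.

B^2 = (-8)^2*(e2 e4)^2 = 64*(-1) = -64 (a basis 2-blade squares to minus the product of its generators' squares).
B^2 = -64 — circular case — the even/odd split gives cos and sin: l = 8, alpha*l = 2*pi/3, so exp(alpha B) = cos(2*pi/3) + (sin(2*pi/3)/8)*B = -1/2 + (sqrt(3)/16)*B.
Answer: -1/2 - sqrt(3)/2*e2 e4


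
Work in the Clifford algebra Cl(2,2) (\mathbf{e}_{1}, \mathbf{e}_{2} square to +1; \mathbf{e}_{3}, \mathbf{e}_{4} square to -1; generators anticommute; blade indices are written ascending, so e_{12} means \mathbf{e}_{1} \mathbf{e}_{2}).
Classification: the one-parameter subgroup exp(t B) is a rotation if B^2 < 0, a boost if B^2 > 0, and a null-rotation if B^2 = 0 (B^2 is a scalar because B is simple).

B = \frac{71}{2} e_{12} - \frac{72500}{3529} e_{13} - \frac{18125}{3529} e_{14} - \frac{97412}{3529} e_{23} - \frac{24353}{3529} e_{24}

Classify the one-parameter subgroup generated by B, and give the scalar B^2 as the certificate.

B^2 term by term: the squares give (\frac{71}{2})^2*(e_{12})^2 + (-\frac{72500}{3529})^2*(e_{13})^2 + (-\frac{18125}{3529})^2*(e_{14})^2 + (-\frac{97412}{3529})^2*(e_{23})^2 + (-\frac{24353}{3529})^2*(e_{24})^2 = \frac{5041}{4}*(-1) + \frac{5256250000}{12453841}*(+1) + \frac{328515625}{12453841}*(+1) + \frac{9489097744}{12453841}*(+1) + \frac{593068609}{12453841}*(+1) = -\frac{9}{4} (each basis 2-blade squares to minus the product of its generators' squares); cross terms between blades sharing an index anticommute and cancel; the commuting (index-disjoint) pairs give grade-4 terms 2*c*c'*(blade product), which cancel blade by blade — e_{1234}: -\frac{3531185000}{12453841} + \frac{3531185000}{12453841} = 0 — confirming B is simple. So B^2 = -\frac{9}{4}.
Answer: rotation, certificate B^2 = -\frac{9}{4}. Because -\frac{9}{4} is invariant under every versor sandwich, the classification follows from its sign alone.


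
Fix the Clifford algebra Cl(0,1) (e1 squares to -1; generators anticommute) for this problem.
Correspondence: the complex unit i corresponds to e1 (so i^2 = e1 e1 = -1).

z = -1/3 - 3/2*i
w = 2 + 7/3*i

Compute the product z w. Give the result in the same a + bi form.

In blades: z = -1/3 - 3/2*e1, w = 2 + 7/3*e1.
Distribute z over w term by term (generator squares from the signature, products reordered to ascending indices): (-1/3)*w = -2/3 - 7/9*e1; (-3/2*e1)*w = 7/2 - 3*e1.
Sum: 17/6 - 34/9*e1; translating back through the correspondence:
Answer: 17/6 - 34/9*i


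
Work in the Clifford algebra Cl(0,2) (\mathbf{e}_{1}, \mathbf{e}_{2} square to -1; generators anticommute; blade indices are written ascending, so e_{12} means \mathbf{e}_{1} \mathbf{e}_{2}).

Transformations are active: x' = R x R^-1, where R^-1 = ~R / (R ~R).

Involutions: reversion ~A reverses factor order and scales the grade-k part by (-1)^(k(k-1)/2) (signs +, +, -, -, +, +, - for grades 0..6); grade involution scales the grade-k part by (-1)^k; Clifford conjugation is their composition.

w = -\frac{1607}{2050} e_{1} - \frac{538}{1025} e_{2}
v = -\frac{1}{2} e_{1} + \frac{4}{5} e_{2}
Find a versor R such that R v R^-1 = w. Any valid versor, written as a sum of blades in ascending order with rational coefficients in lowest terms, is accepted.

Here q(v) = q(w) = -\frac{89}{100}; the classical choice R = v + w = -\frac{1316}{1025} e_{1} + \frac{282}{1025} e_{2} then realises v -> w under the sandwich.
Answer: -\frac{1316}{1025} e_{1} + \frac{282}{1025} e_{2}


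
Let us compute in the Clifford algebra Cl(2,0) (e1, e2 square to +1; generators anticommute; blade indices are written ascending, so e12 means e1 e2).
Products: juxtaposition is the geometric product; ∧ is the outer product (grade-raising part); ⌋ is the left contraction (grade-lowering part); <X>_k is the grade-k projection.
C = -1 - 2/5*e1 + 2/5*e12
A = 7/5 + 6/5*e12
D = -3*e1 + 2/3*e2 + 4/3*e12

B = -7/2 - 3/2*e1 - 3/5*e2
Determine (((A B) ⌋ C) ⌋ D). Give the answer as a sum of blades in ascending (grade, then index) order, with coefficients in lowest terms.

step 1: -49/10 - 141/50*e1 + 24/25*e2 - 21/5*e12
step 2: 1927/250 + 197/125*e1 - 141/125*e2 - 49/25*e12
step 3: -43/15 - 1081/50*e1 + 181/25*e2 + 3854/375*e12
Answer: -43/15 - 1081/50*e1 + 181/25*e2 + 3854/375*e12


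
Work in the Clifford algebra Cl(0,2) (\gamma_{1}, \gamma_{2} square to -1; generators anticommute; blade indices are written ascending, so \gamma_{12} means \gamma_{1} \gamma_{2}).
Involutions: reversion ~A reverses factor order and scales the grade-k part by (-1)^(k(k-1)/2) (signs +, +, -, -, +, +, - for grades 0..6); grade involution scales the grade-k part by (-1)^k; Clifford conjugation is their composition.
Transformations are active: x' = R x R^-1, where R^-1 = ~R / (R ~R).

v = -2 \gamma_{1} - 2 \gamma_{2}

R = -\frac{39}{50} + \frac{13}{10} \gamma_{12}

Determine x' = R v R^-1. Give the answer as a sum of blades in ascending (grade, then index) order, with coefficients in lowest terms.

~R = -\frac{39}{50} - \frac{13}{10} \gamma_{12}, and R ~R = \frac{2873}{1250}, so R^-1 = ~R / (\frac{2873}{1250}).
R v = \frac{104}{25} \gamma_{1} - \frac{26}{25} \gamma_{2}
Answer: -\frac{14}{17} \gamma_{1} + \frac{46}{17} \gamma_{2}


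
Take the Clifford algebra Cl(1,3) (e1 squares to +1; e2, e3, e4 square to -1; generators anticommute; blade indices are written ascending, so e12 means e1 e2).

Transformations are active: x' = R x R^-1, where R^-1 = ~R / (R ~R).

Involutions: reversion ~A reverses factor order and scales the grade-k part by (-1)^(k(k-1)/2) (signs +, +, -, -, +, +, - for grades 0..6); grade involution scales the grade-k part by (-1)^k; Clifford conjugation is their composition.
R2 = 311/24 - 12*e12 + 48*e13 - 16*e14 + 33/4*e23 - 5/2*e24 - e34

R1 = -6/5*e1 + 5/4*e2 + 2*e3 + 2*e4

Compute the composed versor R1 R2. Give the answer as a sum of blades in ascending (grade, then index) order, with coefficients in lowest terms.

Distribute over the terms of R1 (each basis-blade product reordered to ascending indices, repeated generators contracted through their squares):
(-6/5*e1) R2 = -311/20*e1 + 72/5*e2 - 288/5*e3 + 96/5*e4 - 99/10*e123 + 3*e124 + 6/5*e134
(5/4*e2) R2 = -15*e1 + 1555/96*e2 - 165/16*e3 + 25/8*e4 - 60*e123 + 20*e124 - 5/4*e234
(2*e3) R2 = 96*e1 + 33/2*e2 + 311/12*e3 + 2*e4 - 24*e123 + 32*e134 + 5*e234
(2*e4) R2 = -32*e1 - 5*e2 - 2*e3 + 311/12*e4 - 24*e124 + 96*e134 + 33/2*e234
Summing the partial products and collecting blades:
Answer: 669/20*e1 + 20207/480*e2 - 10559/240*e3 + 6029/120*e4 - 939/10*e123 - e124 + 646/5*e134 + 81/4*e234


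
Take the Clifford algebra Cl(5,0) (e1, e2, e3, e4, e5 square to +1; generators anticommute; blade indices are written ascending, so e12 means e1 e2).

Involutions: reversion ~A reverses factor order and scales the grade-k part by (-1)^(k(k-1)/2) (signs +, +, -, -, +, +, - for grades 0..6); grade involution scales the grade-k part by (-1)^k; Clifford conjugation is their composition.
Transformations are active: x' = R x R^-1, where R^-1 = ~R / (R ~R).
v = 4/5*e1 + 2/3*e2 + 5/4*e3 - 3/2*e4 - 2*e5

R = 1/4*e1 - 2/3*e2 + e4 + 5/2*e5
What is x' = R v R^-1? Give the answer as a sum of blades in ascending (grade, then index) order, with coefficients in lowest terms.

~R = 1/4*e1 - 2/3*e2 + e4 + 5/2*e5, and R ~R = 1117/144, so R^-1 = ~R / (1117/144).
R v = -607/90 + 7/10*e12 + 5/16*e13 - 47/40*e14 - 5/2*e15 - 5/6*e23 + 1/3*e24 - 1/3*e25 - 5/4*e34 - 25/8*e35 + 7/4*e45
Answer: -6896/5585*e1 + 8254/16755*e2 - 5/4*e3 - 2669/11170*e4 - 2622/1117*e5


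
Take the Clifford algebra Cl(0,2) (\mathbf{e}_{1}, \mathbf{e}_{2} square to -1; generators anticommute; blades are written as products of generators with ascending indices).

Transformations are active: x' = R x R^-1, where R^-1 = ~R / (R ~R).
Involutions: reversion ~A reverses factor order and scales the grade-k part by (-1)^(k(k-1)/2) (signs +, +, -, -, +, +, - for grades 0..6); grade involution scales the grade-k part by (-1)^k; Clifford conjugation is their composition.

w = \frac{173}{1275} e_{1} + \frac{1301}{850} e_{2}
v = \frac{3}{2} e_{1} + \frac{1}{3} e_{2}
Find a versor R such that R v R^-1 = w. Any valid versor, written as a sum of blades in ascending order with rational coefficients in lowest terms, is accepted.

Equal squares first: v^2 = w^2 = -\frac{85}{36}. Then v + w = \frac{4171}{2550} e_{1} + \frac{4753}{2550} e_{2} is a versor taking v to w, provided it is invertible.
Answer: \frac{4171}{2550} e_{1} + \frac{4753}{2550} e_{2}


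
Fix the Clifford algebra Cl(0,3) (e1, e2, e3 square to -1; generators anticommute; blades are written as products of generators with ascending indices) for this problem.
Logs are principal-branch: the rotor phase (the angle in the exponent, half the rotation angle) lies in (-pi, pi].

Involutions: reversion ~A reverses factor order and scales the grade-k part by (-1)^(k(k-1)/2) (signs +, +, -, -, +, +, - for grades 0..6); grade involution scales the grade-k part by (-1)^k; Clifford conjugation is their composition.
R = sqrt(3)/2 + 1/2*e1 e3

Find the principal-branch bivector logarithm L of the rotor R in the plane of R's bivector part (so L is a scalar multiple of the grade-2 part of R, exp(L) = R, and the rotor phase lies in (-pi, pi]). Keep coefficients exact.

The scalar part of R is sqrt(3)/2, which fixes the principal-branch rotor phase; the unit plane is then the bivector part divided by the sine of that phase, and L is that plane scaled by the phase.
Concretely: cos(phase) = sqrt(3)/2 gives phase = ±pi/6, and since phase/sin(phase) is even the sign is immaterial: L = (phase/sin(phase)) * <R>_2 = (pi/3) * <R>_2.
Answer: pi/6*e1 e3


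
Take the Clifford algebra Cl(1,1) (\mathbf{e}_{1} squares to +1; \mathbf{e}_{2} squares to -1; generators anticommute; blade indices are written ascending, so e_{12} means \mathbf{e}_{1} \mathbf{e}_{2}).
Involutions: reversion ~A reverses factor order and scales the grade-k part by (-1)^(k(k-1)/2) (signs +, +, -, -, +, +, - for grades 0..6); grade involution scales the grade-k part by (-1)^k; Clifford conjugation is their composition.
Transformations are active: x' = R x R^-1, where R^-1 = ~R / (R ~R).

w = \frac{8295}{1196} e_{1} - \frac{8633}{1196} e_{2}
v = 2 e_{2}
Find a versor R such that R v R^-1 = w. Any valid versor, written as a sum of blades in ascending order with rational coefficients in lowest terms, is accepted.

Construction: equal norms (both -4) license R = v + w = \frac{8295}{1196} e_{1} - \frac{6241}{1196} e_{2} — nothing changes along that direction, while (v - w)/2 changes sign, so v maps onto w.
Answer: \frac{8295}{1196} e_{1} - \frac{6241}{1196} e_{2}


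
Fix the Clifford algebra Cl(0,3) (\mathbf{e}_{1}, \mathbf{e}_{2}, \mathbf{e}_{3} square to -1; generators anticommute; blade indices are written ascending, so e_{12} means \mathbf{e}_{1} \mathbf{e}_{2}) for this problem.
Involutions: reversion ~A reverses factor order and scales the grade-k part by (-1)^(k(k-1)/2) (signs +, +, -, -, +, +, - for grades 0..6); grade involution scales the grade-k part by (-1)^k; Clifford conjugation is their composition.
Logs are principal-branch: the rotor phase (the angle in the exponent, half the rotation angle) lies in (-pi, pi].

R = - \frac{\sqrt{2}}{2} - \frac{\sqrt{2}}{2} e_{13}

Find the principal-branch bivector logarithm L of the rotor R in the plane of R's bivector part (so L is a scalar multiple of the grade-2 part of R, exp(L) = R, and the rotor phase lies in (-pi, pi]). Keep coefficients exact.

The scalar part of R is - \frac{\sqrt{2}}{2}, and that scalar determines the rotor phase on the principal branch; recovering the unit plane as bivector-part over sine of the phase gives L = phase * plane.
Concretely: cos(phase) = - \frac{\sqrt{2}}{2} gives phase = ±\frac{3 \pi}{4}, and since phase/sin(phase) is even the sign is immaterial: L = (phase/sin(phase)) * <R>_2 = (\frac{3 \sqrt{2} \pi}{4}) * <R>_2.
Answer: - \frac{3 \pi}{4} e_{13}


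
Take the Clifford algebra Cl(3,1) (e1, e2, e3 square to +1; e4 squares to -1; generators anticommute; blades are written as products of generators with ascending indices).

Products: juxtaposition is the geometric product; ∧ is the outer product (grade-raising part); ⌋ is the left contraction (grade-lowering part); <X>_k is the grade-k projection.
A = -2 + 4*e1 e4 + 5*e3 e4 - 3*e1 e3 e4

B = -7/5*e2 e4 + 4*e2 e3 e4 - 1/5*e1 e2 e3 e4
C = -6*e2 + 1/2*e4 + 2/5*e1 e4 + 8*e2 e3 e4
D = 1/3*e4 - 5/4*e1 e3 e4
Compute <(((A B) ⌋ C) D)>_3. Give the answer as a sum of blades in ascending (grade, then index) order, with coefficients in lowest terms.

step 1: 103/5*e2 - 93/5*e1 e2 + 31/5*e2 e3 + 14/5*e2 e4 - 101/5*e1 e2 e3 - 8*e2 e3 e4 + 2/5*e1 e2 e3 e4
step 2: -938/5 - 112/5*e3 - 248/5*e4 + 824/5*e3 e4
step 3: 248/15 - 206*e1 - 824/15*e3 - 938/15*e4 - 62*e1 e3 - 28*e1 e4 - 112/15*e3 e4 + 469/2*e1 e3 e4
step 4: 469/2*e1 e3 e4
Answer: 469/2*e1 e3 e4


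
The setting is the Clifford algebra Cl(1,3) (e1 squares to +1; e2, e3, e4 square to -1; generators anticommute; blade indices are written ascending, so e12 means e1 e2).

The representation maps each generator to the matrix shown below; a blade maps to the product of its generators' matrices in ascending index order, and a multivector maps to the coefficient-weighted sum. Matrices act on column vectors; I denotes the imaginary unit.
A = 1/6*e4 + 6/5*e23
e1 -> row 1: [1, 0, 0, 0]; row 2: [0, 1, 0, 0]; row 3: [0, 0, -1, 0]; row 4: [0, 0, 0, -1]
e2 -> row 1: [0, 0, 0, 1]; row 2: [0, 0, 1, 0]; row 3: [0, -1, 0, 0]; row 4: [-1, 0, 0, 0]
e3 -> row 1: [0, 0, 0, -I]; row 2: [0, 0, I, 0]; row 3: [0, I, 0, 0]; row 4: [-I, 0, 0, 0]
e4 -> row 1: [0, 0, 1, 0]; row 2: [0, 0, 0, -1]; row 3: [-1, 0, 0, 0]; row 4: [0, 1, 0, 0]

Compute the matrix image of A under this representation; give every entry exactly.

Bivector images (products of the table entries): rho(e23) = rho(e2)rho(e3) = row 1: [-I, 0, 0, 0]; row 2: [0, I, 0, 0]; row 3: [0, 0, -I, 0]; row 4: [0, 0, 0, I].
M = (1/6)*rho(e4) + (6/5)*rho(e23), summed entrywise:
Answer: row 1: [-6*I/5, 0, 1/6, 0]; row 2: [0, 6*I/5, 0, -1/6]; row 3: [-1/6, 0, -6*I/5, 0]; row 4: [0, 1/6, 0, 6*I/5]


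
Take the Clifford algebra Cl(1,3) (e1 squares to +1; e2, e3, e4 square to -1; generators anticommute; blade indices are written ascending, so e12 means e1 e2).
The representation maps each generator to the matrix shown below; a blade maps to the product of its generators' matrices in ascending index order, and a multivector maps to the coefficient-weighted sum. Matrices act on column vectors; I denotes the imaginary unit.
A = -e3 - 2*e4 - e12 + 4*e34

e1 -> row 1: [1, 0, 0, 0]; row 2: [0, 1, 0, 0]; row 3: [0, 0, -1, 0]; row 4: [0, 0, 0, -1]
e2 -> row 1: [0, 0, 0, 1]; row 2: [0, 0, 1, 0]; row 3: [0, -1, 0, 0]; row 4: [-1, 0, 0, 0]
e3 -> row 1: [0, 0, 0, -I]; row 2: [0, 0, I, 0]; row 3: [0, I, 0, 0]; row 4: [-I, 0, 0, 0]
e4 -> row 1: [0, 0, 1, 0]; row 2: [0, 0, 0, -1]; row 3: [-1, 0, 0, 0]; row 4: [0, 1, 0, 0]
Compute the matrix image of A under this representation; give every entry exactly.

Bivector images (products of the table entries): rho(e12) = rho(e1)rho(e2) = row 1: [0, 0, 0, 1]; row 2: [0, 0, 1, 0]; row 3: [0, 1, 0, 0]; row 4: [1, 0, 0, 0]; rho(e34) = rho(e3)rho(e4) = row 1: [0, -I, 0, 0]; row 2: [-I, 0, 0, 0]; row 3: [0, 0, 0, -I]; row 4: [0, 0, -I, 0].
M = (-1)*rho(e3) + (-2)*rho(e4) + (-1)*rho(e12) + (4)*rho(e34), summed entrywise:
Answer: row 1: [0, -4*I, -2, -1 + I]; row 2: [-4*I, 0, -1 - I, 2]; row 3: [2, -1 - I, 0, -4*I]; row 4: [-1 + I, -2, -4*I, 0]


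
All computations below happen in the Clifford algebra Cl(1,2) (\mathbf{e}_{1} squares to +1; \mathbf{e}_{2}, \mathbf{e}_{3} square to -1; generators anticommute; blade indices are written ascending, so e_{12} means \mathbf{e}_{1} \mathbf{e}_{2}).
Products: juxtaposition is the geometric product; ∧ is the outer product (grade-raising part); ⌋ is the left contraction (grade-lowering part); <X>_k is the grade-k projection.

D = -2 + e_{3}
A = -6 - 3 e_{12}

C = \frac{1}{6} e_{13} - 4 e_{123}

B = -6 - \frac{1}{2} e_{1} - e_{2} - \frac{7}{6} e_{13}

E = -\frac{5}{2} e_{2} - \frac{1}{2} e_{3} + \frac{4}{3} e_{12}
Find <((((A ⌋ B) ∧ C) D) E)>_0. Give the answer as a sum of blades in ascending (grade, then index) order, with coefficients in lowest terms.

step 1: 36 + 3 e_{1} + 6 e_{2} + 7 e_{13}
step 2: 6 e_{13} - 145 e_{123}
step 3: -6 e_{1} + 145 e_{12} - 12 e_{13} + 290 e_{123}
step 4: \frac{580}{3} + \frac{713}{2} e_{1} - 8 e_{2} + \frac{1160}{3} e_{3} + 160 e_{12} - 722 e_{13} - 16 e_{23} - \frac{205}{2} e_{123}
step 5: \frac{580}{3}
Answer: \frac{580}{3}


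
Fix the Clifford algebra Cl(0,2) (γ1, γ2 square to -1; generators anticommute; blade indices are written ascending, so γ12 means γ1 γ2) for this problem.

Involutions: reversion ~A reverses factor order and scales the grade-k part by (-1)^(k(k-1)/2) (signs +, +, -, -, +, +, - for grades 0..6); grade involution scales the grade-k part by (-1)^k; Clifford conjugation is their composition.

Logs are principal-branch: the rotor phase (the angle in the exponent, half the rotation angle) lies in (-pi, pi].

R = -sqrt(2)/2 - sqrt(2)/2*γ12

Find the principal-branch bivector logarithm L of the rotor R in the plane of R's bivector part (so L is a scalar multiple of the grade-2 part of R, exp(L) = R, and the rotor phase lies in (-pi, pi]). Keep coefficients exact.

The scalar part of R is -sqrt(2)/2, which pins the rotor phase on the principal branch; dividing the bivector part by the sine of that phase recovers the unit plane, and L is the phase times that plane.
Concretely: cos(phase) = -sqrt(2)/2 gives phase = ±3*pi/4, and since phase/sin(phase) is even the sign is immaterial: L = (phase/sin(phase)) * <R>_2 = (3*sqrt(2)*pi/4) * <R>_2.
Answer: -3*pi/4*γ12


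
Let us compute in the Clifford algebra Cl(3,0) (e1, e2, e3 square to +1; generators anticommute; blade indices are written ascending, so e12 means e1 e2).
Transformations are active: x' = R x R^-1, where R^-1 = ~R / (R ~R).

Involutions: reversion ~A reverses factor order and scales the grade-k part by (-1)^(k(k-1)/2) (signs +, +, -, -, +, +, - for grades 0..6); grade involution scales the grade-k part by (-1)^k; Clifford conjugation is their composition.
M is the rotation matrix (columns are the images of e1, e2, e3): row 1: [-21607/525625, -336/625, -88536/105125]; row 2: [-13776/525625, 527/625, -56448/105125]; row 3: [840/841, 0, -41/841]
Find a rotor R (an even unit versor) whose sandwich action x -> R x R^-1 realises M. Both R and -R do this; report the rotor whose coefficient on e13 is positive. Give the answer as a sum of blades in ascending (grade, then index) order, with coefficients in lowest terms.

Method: write R = a + b12*e12 + b13*e13 + b23*e23 with a^2 + b12^2 + b13^2 + b23^2 = 1 (so R^-1 = ~R). Expanding the columns R e_j ~R gives tr M = 4a^2 - 1 and, from the antisymmetric part, M21 - M12 = -4a*b12, M13 - M31 = 4a*b13, M32 - M23 = -4a*b23.
Here tr M = 15839/21025, so a^2 = (1 + tr M)/4 = 9216/21025 and a = ±96/145. Taking a = 96/145: M21 - M12 = 10752/21025, M13 - M31 = -193536/105125, M32 - M23 = 56448/105125, giving b12 = -28/145, b13 = -504/725, b23 = -147/725, i.e. R = 96/145 - 28/145*e12 - 504/725*e13 - 147/725*e23.
Its e13 coefficient is negative, so report the other preimage -R.
Answer: -96/145 + 28/145*e12 + 504/725*e13 + 147/725*e23. Recall the cover is two-to-one: with M of trace 15839/21025, both preimages act alike, and the stated e13 sign chooses the sheet.


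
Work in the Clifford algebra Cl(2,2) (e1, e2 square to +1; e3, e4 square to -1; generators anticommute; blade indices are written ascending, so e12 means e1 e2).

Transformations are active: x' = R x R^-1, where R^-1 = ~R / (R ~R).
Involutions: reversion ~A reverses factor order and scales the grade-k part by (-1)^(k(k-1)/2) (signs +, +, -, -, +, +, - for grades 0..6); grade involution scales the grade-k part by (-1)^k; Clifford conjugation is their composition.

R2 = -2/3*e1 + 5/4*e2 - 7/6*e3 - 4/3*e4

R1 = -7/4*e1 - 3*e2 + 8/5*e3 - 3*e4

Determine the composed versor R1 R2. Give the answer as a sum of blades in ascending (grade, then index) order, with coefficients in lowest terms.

Distribute over the terms of R1 (each basis-blade product reordered to ascending indices, repeated generators contracted through their squares):
(-7/4*e1) R2 = 7/6 - 35/16*e12 + 49/24*e13 + 7/3*e14
(-3*e2) R2 = -15/4 - 2*e12 + 7/2*e23 + 4*e24
(8/5*e3) R2 = 28/15 + 16/15*e13 - 2*e23 - 32/15*e34
(-3*e4) R2 = -4 - 2*e14 + 15/4*e24 - 7/2*e34
Summing the partial products and collecting blades:
Answer: -283/60 - 67/16*e12 + 373/120*e13 + 1/3*e14 + 3/2*e23 + 31/4*e24 - 169/30*e34
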